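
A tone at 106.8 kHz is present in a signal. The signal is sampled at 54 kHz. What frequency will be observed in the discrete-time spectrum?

106.8 kHz mod fs = 52.8 kHz.
52.8 kHz > fs/2 = 27 kHz, folds to fs − 52.8 kHz = 1.2 kHz.

1.2 kHz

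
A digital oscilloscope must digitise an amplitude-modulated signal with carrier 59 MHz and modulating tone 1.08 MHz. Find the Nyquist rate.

120.16 MHz

AM sidebands sit at fc ± fm = 57.92 MHz and 60.08 MHz.
Highest-frequency component: 60.08 MHz.
Nyquist rate = 2 × 60.08 MHz = 120.16 MHz.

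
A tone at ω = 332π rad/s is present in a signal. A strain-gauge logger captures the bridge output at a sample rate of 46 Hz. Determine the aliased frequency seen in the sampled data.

ω = 332π rad/s → f = ω/(2π) = 166 Hz.
166 Hz mod fs = 28 Hz.
28 Hz > fs/2 = 23 Hz, folds to fs − 28 Hz = 18 Hz.

18 Hz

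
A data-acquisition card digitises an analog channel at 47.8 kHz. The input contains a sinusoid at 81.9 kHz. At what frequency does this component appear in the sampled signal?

81.9 kHz mod fs = 34.1 kHz.
34.1 kHz > fs/2 = 23.9 kHz, folds to fs − 34.1 kHz = 13.7 kHz.

13.7 kHz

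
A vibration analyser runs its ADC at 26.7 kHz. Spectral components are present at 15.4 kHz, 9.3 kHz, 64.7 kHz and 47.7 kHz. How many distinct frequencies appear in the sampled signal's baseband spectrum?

fs/2 = 13.35 kHz.
15.4 kHz > fs/2 = 13.35 kHz, folds to fs − 15.4 kHz = 11.3 kHz.
9.3 kHz ≤ fs/2 = 13.35 kHz, passes unchanged.
64.7 kHz mod fs = 11.3 kHz.
11.3 kHz ≤ fs/2 = 13.35 kHz, appears at 11.3 kHz.
47.7 kHz mod fs = 21 kHz.
21 kHz > fs/2 = 13.35 kHz, folds to fs − 21 kHz = 5.7 kHz.
Distinct values: {5.7 kHz, 9.3 kHz, 11.3 kHz} → 3.

3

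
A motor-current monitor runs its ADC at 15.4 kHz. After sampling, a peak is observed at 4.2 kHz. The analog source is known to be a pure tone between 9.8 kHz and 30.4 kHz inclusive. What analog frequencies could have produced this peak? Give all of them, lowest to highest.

11.2 kHz, 19.6 kHz, 26.6 kHz

Frequencies that alias to 4.2 kHz are k·fs ± 4.2 kHz for integer k ≥ 0.
k=0: 4.2 kHz.
k=1: 11.2 kHz, 19.6 kHz.
k=2: 26.6 kHz, 35 kHz.
k=3: 42 kHz, 50.4 kHz.
Within [9.8 kHz, 30.4 kHz]: 11.2 kHz, 19.6 kHz, 26.6 kHz.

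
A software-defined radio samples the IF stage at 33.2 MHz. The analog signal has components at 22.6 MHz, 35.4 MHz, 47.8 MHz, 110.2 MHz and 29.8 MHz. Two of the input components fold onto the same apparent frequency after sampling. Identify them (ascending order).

22.6 MHz, 110.2 MHz

fs/2 = 16.6 MHz.
22.6 MHz > fs/2 = 16.6 MHz, folds to fs − 22.6 MHz = 10.6 MHz.
35.4 MHz mod fs = 2.2 MHz.
2.2 MHz ≤ fs/2 = 16.6 MHz, appears at 2.2 MHz.
47.8 MHz mod fs = 14.6 MHz.
14.6 MHz ≤ fs/2 = 16.6 MHz, appears at 14.6 MHz.
110.2 MHz mod fs = 10.6 MHz.
10.6 MHz ≤ fs/2 = 16.6 MHz, appears at 10.6 MHz.
29.8 MHz > fs/2 = 16.6 MHz, folds to fs − 29.8 MHz = 3.4 MHz.
22.6 MHz and 110.2 MHz both map to 10.6 MHz.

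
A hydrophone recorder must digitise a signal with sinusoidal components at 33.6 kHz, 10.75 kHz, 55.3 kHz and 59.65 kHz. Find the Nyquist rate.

Highest-frequency component: 59.65 kHz.
Nyquist rate = 2 × 59.65 kHz = 119.3 kHz.

119.3 kHz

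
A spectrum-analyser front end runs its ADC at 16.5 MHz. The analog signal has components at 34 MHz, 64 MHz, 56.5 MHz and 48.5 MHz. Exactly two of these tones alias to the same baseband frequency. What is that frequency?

fs/2 = 8.25 MHz.
34 MHz mod fs = 1 MHz.
1 MHz ≤ fs/2 = 8.25 MHz, appears at 1 MHz.
64 MHz mod fs = 14.5 MHz.
14.5 MHz > fs/2 = 8.25 MHz, folds to fs − 14.5 MHz = 2 MHz.
56.5 MHz mod fs = 7 MHz.
7 MHz ≤ fs/2 = 8.25 MHz, appears at 7 MHz.
48.5 MHz mod fs = 15.5 MHz.
15.5 MHz > fs/2 = 8.25 MHz, folds to fs − 15.5 MHz = 1 MHz.
34 MHz and 48.5 MHz both map to 1 MHz.

1 MHz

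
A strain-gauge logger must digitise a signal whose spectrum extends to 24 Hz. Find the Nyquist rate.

Nyquist rate = 2 × 24 Hz = 48 Hz.

48 Hz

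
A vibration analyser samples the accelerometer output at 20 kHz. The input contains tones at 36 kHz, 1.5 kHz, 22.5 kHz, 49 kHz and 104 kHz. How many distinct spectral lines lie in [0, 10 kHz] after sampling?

4

fs/2 = 10 kHz.
36 kHz mod fs = 16 kHz.
16 kHz > fs/2 = 10 kHz, folds to fs − 16 kHz = 4 kHz.
1.5 kHz ≤ fs/2 = 10 kHz, passes unchanged.
22.5 kHz mod fs = 2.5 kHz.
2.5 kHz ≤ fs/2 = 10 kHz, appears at 2.5 kHz.
49 kHz mod fs = 9 kHz.
9 kHz ≤ fs/2 = 10 kHz, appears at 9 kHz.
104 kHz mod fs = 4 kHz.
4 kHz ≤ fs/2 = 10 kHz, appears at 4 kHz.
Distinct values: {1.5 kHz, 2.5 kHz, 4 kHz, 9 kHz} → 4.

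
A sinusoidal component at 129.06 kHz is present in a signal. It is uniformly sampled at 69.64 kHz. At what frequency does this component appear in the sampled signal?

129.06 kHz mod fs = 59.42 kHz.
59.42 kHz > fs/2 = 34.82 kHz, folds to fs − 59.42 kHz = 10.22 kHz.

10.22 kHz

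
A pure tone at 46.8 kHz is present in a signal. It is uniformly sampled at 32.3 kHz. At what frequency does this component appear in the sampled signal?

46.8 kHz mod fs = 14.5 kHz.
14.5 kHz ≤ fs/2 = 16.15 kHz, appears at 14.5 kHz.

14.5 kHz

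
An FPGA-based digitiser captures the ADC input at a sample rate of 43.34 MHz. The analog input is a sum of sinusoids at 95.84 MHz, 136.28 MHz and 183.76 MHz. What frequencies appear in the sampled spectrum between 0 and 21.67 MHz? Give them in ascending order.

fs/2 = 21.67 MHz.
95.84 MHz mod fs = 9.16 MHz.
9.16 MHz ≤ fs/2 = 21.67 MHz, appears at 9.16 MHz.
136.28 MHz mod fs = 6.26 MHz.
6.26 MHz ≤ fs/2 = 21.67 MHz, appears at 6.26 MHz.
183.76 MHz mod fs = 10.4 MHz.
10.4 MHz ≤ fs/2 = 21.67 MHz, appears at 10.4 MHz.
Distinct values: {6.26 MHz, 9.16 MHz, 10.4 MHz}.

6.26 MHz, 9.16 MHz, 10.4 MHz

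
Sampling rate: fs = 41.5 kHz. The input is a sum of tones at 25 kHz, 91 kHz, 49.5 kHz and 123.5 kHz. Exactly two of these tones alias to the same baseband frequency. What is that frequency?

fs/2 = 20.75 kHz.
25 kHz > fs/2 = 20.75 kHz, folds to fs − 25 kHz = 16.5 kHz.
91 kHz mod fs = 8 kHz.
8 kHz ≤ fs/2 = 20.75 kHz, appears at 8 kHz.
49.5 kHz mod fs = 8 kHz.
8 kHz ≤ fs/2 = 20.75 kHz, appears at 8 kHz.
123.5 kHz mod fs = 40.5 kHz.
40.5 kHz > fs/2 = 20.75 kHz, folds to fs − 40.5 kHz = 1 kHz.
49.5 kHz and 91 kHz both map to 8 kHz.

8 kHz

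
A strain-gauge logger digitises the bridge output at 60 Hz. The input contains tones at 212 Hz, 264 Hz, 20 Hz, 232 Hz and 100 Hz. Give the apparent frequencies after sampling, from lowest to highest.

8 Hz, 20 Hz, 24 Hz, 28 Hz

fs/2 = 30 Hz.
212 Hz mod fs = 32 Hz.
32 Hz > fs/2 = 30 Hz, folds to fs − 32 Hz = 28 Hz.
264 Hz mod fs = 24 Hz.
24 Hz ≤ fs/2 = 30 Hz, appears at 24 Hz.
20 Hz ≤ fs/2 = 30 Hz, passes unchanged.
232 Hz mod fs = 52 Hz.
52 Hz > fs/2 = 30 Hz, folds to fs − 52 Hz = 8 Hz.
100 Hz mod fs = 40 Hz.
40 Hz > fs/2 = 30 Hz, folds to fs − 40 Hz = 20 Hz.
Distinct values: {8 Hz, 20 Hz, 24 Hz, 28 Hz}.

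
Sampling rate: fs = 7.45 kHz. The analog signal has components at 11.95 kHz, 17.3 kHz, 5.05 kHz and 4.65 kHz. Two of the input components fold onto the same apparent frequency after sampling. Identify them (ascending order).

5.05 kHz, 17.3 kHz

fs/2 = 3.725 kHz.
11.95 kHz mod fs = 4.5 kHz.
4.5 kHz > fs/2 = 3.725 kHz, folds to fs − 4.5 kHz = 2.95 kHz.
17.3 kHz mod fs = 2.4 kHz.
2.4 kHz ≤ fs/2 = 3.725 kHz, appears at 2.4 kHz.
5.05 kHz > fs/2 = 3.725 kHz, folds to fs − 5.05 kHz = 2.4 kHz.
4.65 kHz > fs/2 = 3.725 kHz, folds to fs − 4.65 kHz = 2.8 kHz.
5.05 kHz and 17.3 kHz both map to 2.4 kHz.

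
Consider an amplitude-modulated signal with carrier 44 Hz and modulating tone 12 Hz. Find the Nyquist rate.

AM sidebands sit at fc ± fm = 32 Hz and 56 Hz.
Highest-frequency component: 56 Hz.
Nyquist rate = 2 × 56 Hz = 112 Hz.

112 Hz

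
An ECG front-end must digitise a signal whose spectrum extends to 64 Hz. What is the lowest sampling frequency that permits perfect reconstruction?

128 Hz

Nyquist rate = 2 × 64 Hz = 128 Hz.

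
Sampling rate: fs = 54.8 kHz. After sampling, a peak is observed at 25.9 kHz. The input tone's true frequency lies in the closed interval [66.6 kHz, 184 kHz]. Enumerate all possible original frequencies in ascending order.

80.7 kHz, 83.7 kHz, 135.5 kHz, 138.5 kHz

Frequencies that alias to 25.9 kHz are k·fs ± 25.9 kHz for integer k ≥ 0.
k=0: 25.9 kHz.
k=1: 28.9 kHz, 80.7 kHz.
k=2: 83.7 kHz, 135.5 kHz.
k=3: 138.5 kHz, 190.3 kHz.
k=4: 193.3 kHz, 245.1 kHz.
Within [66.6 kHz, 184 kHz]: 80.7 kHz, 83.7 kHz, 135.5 kHz, 138.5 kHz.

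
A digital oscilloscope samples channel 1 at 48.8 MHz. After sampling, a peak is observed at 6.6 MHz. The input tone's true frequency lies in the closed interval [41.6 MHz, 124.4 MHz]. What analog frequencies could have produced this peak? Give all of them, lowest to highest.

Frequencies that alias to 6.6 MHz are k·fs ± 6.6 MHz for integer k ≥ 0.
k=0: 6.6 MHz.
k=1: 42.2 MHz, 55.4 MHz.
k=2: 91 MHz, 104.2 MHz.
k=3: 139.8 MHz, 153 MHz.
Within [41.6 MHz, 124.4 MHz]: 42.2 MHz, 55.4 MHz, 91 MHz, 104.2 MHz.

42.2 MHz, 55.4 MHz, 91 MHz, 104.2 MHz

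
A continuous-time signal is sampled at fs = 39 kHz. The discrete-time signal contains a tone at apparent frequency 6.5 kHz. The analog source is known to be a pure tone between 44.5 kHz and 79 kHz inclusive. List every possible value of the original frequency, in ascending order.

45.5 kHz, 71.5 kHz

Frequencies that alias to 6.5 kHz are k·fs ± 6.5 kHz for integer k ≥ 0.
k=0: 6.5 kHz.
k=1: 32.5 kHz, 45.5 kHz.
k=2: 71.5 kHz, 84.5 kHz.
k=3: 110.5 kHz, 123.5 kHz.
Within [44.5 kHz, 79 kHz]: 45.5 kHz, 71.5 kHz.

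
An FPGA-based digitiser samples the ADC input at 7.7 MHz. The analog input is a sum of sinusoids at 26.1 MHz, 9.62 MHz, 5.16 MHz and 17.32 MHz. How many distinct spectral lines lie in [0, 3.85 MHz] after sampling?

3

fs/2 = 3.85 MHz.
26.1 MHz mod fs = 3 MHz.
3 MHz ≤ fs/2 = 3.85 MHz, appears at 3 MHz.
9.62 MHz mod fs = 1.92 MHz.
1.92 MHz ≤ fs/2 = 3.85 MHz, appears at 1.92 MHz.
5.16 MHz > fs/2 = 3.85 MHz, folds to fs − 5.16 MHz = 2.54 MHz.
17.32 MHz mod fs = 1.92 MHz.
1.92 MHz ≤ fs/2 = 3.85 MHz, appears at 1.92 MHz.
Distinct values: {1.92 MHz, 2.54 MHz, 3 MHz} → 3.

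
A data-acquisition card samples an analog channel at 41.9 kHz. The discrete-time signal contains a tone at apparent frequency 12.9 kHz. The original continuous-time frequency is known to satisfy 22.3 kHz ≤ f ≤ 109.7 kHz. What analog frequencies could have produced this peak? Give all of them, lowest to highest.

Frequencies that alias to 12.9 kHz are k·fs ± 12.9 kHz for integer k ≥ 0.
k=0: 12.9 kHz.
k=1: 29 kHz, 54.8 kHz.
k=2: 70.9 kHz, 96.7 kHz.
k=3: 112.8 kHz, 138.6 kHz.
Within [22.3 kHz, 109.7 kHz]: 29 kHz, 54.8 kHz, 70.9 kHz, 96.7 kHz.

29 kHz, 54.8 kHz, 70.9 kHz, 96.7 kHz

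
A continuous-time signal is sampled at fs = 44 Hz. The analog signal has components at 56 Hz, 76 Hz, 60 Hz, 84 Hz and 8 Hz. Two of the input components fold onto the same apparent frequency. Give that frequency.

12 Hz

fs/2 = 22 Hz.
56 Hz mod fs = 12 Hz.
12 Hz ≤ fs/2 = 22 Hz, appears at 12 Hz.
76 Hz mod fs = 32 Hz.
32 Hz > fs/2 = 22 Hz, folds to fs − 32 Hz = 12 Hz.
60 Hz mod fs = 16 Hz.
16 Hz ≤ fs/2 = 22 Hz, appears at 16 Hz.
84 Hz mod fs = 40 Hz.
40 Hz > fs/2 = 22 Hz, folds to fs − 40 Hz = 4 Hz.
8 Hz ≤ fs/2 = 22 Hz, passes unchanged.
56 Hz and 76 Hz both map to 12 Hz.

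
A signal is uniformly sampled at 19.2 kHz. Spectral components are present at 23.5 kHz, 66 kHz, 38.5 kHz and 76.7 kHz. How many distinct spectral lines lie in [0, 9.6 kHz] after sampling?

3

fs/2 = 9.6 kHz.
23.5 kHz mod fs = 4.3 kHz.
4.3 kHz ≤ fs/2 = 9.6 kHz, appears at 4.3 kHz.
66 kHz mod fs = 8.4 kHz.
8.4 kHz ≤ fs/2 = 9.6 kHz, appears at 8.4 kHz.
38.5 kHz mod fs = 0.1 kHz.
0.1 kHz ≤ fs/2 = 9.6 kHz, appears at 0.1 kHz.
76.7 kHz mod fs = 19.1 kHz.
19.1 kHz > fs/2 = 9.6 kHz, folds to fs − 19.1 kHz = 0.1 kHz.
Distinct values: {0.1 kHz, 4.3 kHz, 8.4 kHz} → 3.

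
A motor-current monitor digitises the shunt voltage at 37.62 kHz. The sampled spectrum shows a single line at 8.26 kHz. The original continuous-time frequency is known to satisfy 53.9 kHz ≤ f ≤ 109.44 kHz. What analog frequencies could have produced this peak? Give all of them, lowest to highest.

Frequencies that alias to 8.26 kHz are k·fs ± 8.26 kHz for integer k ≥ 0.
k=0: 8.26 kHz.
k=1: 29.36 kHz, 45.88 kHz.
k=2: 66.98 kHz, 83.5 kHz.
k=3: 104.6 kHz, 121.12 kHz.
k=4: 142.22 kHz, 158.74 kHz.
Within [53.9 kHz, 109.44 kHz]: 66.98 kHz, 83.5 kHz, 104.6 kHz.

66.98 kHz, 83.5 kHz, 104.6 kHz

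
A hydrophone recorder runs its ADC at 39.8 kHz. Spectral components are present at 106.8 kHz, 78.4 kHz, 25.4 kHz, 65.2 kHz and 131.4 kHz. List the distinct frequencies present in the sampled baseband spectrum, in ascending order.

fs/2 = 19.9 kHz.
106.8 kHz mod fs = 27.2 kHz.
27.2 kHz > fs/2 = 19.9 kHz, folds to fs − 27.2 kHz = 12.6 kHz.
78.4 kHz mod fs = 38.6 kHz.
38.6 kHz > fs/2 = 19.9 kHz, folds to fs − 38.6 kHz = 1.2 kHz.
25.4 kHz > fs/2 = 19.9 kHz, folds to fs − 25.4 kHz = 14.4 kHz.
65.2 kHz mod fs = 25.4 kHz.
25.4 kHz > fs/2 = 19.9 kHz, folds to fs − 25.4 kHz = 14.4 kHz.
131.4 kHz mod fs = 12 kHz.
12 kHz ≤ fs/2 = 19.9 kHz, appears at 12 kHz.
Distinct values: {1.2 kHz, 12 kHz, 12.6 kHz, 14.4 kHz}.

1.2 kHz, 12 kHz, 12.6 kHz, 14.4 kHz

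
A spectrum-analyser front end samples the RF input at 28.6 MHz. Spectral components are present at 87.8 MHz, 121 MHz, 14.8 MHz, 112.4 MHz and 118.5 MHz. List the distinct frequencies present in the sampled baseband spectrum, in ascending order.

2 MHz, 4.1 MHz, 6.6 MHz, 13.8 MHz

fs/2 = 14.3 MHz.
87.8 MHz mod fs = 2 MHz.
2 MHz ≤ fs/2 = 14.3 MHz, appears at 2 MHz.
121 MHz mod fs = 6.6 MHz.
6.6 MHz ≤ fs/2 = 14.3 MHz, appears at 6.6 MHz.
14.8 MHz > fs/2 = 14.3 MHz, folds to fs − 14.8 MHz = 13.8 MHz.
112.4 MHz mod fs = 26.6 MHz.
26.6 MHz > fs/2 = 14.3 MHz, folds to fs − 26.6 MHz = 2 MHz.
118.5 MHz mod fs = 4.1 MHz.
4.1 MHz ≤ fs/2 = 14.3 MHz, appears at 4.1 MHz.
Distinct values: {2 MHz, 4.1 MHz, 6.6 MHz, 13.8 MHz}.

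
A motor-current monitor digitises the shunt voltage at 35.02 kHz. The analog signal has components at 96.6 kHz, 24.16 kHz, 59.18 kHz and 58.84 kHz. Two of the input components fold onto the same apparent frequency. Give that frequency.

fs/2 = 17.51 kHz.
96.6 kHz mod fs = 26.56 kHz.
26.56 kHz > fs/2 = 17.51 kHz, folds to fs − 26.56 kHz = 8.46 kHz.
24.16 kHz > fs/2 = 17.51 kHz, folds to fs − 24.16 kHz = 10.86 kHz.
59.18 kHz mod fs = 24.16 kHz.
24.16 kHz > fs/2 = 17.51 kHz, folds to fs − 24.16 kHz = 10.86 kHz.
58.84 kHz mod fs = 23.82 kHz.
23.82 kHz > fs/2 = 17.51 kHz, folds to fs − 23.82 kHz = 11.2 kHz.
24.16 kHz and 59.18 kHz both map to 10.86 kHz.

10.86 kHz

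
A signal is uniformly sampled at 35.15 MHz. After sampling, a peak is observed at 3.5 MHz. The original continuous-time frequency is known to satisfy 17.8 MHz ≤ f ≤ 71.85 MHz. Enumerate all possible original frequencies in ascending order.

31.65 MHz, 38.65 MHz, 66.8 MHz

Frequencies that alias to 3.5 MHz are k·fs ± 3.5 MHz for integer k ≥ 0.
k=0: 3.5 MHz.
k=1: 31.65 MHz, 38.65 MHz.
k=2: 66.8 MHz, 73.8 MHz.
k=3: 101.95 MHz, 108.95 MHz.
Within [17.8 MHz, 71.85 MHz]: 31.65 MHz, 38.65 MHz, 66.8 MHz.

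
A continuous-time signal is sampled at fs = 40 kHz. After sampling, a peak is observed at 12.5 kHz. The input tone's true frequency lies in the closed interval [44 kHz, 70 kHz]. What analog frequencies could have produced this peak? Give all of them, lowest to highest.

52.5 kHz, 67.5 kHz

Frequencies that alias to 12.5 kHz are k·fs ± 12.5 kHz for integer k ≥ 0.
k=0: 12.5 kHz.
k=1: 27.5 kHz, 52.5 kHz.
k=2: 67.5 kHz, 92.5 kHz.
k=3: 107.5 kHz, 132.5 kHz.
Within [44 kHz, 70 kHz]: 52.5 kHz, 67.5 kHz.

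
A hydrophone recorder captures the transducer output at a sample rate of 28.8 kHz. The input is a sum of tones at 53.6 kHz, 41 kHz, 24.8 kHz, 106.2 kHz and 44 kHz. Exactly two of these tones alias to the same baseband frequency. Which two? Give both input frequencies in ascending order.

fs/2 = 14.4 kHz.
53.6 kHz mod fs = 24.8 kHz.
24.8 kHz > fs/2 = 14.4 kHz, folds to fs − 24.8 kHz = 4 kHz.
41 kHz mod fs = 12.2 kHz.
12.2 kHz ≤ fs/2 = 14.4 kHz, appears at 12.2 kHz.
24.8 kHz > fs/2 = 14.4 kHz, folds to fs − 24.8 kHz = 4 kHz.
106.2 kHz mod fs = 19.8 kHz.
19.8 kHz > fs/2 = 14.4 kHz, folds to fs − 19.8 kHz = 9 kHz.
44 kHz mod fs = 15.2 kHz.
15.2 kHz > fs/2 = 14.4 kHz, folds to fs − 15.2 kHz = 13.6 kHz.
24.8 kHz and 53.6 kHz both map to 4 kHz.

24.8 kHz, 53.6 kHz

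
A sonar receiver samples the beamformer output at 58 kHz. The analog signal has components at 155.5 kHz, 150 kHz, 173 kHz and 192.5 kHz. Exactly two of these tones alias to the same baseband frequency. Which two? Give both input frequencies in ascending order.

fs/2 = 29 kHz.
155.5 kHz mod fs = 39.5 kHz.
39.5 kHz > fs/2 = 29 kHz, folds to fs − 39.5 kHz = 18.5 kHz.
150 kHz mod fs = 34 kHz.
34 kHz > fs/2 = 29 kHz, folds to fs − 34 kHz = 24 kHz.
173 kHz mod fs = 57 kHz.
57 kHz > fs/2 = 29 kHz, folds to fs − 57 kHz = 1 kHz.
192.5 kHz mod fs = 18.5 kHz.
18.5 kHz ≤ fs/2 = 29 kHz, appears at 18.5 kHz.
155.5 kHz and 192.5 kHz both map to 18.5 kHz.

155.5 kHz, 192.5 kHz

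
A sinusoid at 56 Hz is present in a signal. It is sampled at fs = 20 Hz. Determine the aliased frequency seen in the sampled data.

56 Hz mod fs = 16 Hz.
16 Hz > fs/2 = 10 Hz, folds to fs − 16 Hz = 4 Hz.

4 Hz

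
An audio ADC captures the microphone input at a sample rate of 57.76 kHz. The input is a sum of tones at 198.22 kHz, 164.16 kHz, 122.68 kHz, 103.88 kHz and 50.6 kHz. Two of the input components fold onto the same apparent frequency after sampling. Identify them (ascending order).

fs/2 = 28.88 kHz.
198.22 kHz mod fs = 24.94 kHz.
24.94 kHz ≤ fs/2 = 28.88 kHz, appears at 24.94 kHz.
164.16 kHz mod fs = 48.64 kHz.
48.64 kHz > fs/2 = 28.88 kHz, folds to fs − 48.64 kHz = 9.12 kHz.
122.68 kHz mod fs = 7.16 kHz.
7.16 kHz ≤ fs/2 = 28.88 kHz, appears at 7.16 kHz.
103.88 kHz mod fs = 46.12 kHz.
46.12 kHz > fs/2 = 28.88 kHz, folds to fs − 46.12 kHz = 11.64 kHz.
50.6 kHz > fs/2 = 28.88 kHz, folds to fs − 50.6 kHz = 7.16 kHz.
50.6 kHz and 122.68 kHz both map to 7.16 kHz.

50.6 kHz, 122.68 kHz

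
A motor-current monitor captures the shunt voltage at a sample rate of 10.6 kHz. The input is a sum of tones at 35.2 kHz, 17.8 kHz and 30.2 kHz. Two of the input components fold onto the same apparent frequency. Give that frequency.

3.4 kHz

fs/2 = 5.3 kHz.
35.2 kHz mod fs = 3.4 kHz.
3.4 kHz ≤ fs/2 = 5.3 kHz, appears at 3.4 kHz.
17.8 kHz mod fs = 7.2 kHz.
7.2 kHz > fs/2 = 5.3 kHz, folds to fs − 7.2 kHz = 3.4 kHz.
30.2 kHz mod fs = 9 kHz.
9 kHz > fs/2 = 5.3 kHz, folds to fs − 9 kHz = 1.6 kHz.
17.8 kHz and 35.2 kHz both map to 3.4 kHz.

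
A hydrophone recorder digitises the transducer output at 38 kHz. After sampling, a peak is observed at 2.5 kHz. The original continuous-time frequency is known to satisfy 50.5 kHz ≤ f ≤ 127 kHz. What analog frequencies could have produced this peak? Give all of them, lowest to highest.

Frequencies that alias to 2.5 kHz are k·fs ± 2.5 kHz for integer k ≥ 0.
k=0: 2.5 kHz.
k=1: 35.5 kHz, 40.5 kHz.
k=2: 73.5 kHz, 78.5 kHz.
k=3: 111.5 kHz, 116.5 kHz.
k=4: 149.5 kHz, 154.5 kHz.
Within [50.5 kHz, 127 kHz]: 73.5 kHz, 78.5 kHz, 111.5 kHz, 116.5 kHz.

73.5 kHz, 78.5 kHz, 111.5 kHz, 116.5 kHz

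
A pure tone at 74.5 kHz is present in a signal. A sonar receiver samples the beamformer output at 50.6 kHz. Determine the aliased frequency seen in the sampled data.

74.5 kHz mod fs = 23.9 kHz.
23.9 kHz ≤ fs/2 = 25.3 kHz, appears at 23.9 kHz.

23.9 kHz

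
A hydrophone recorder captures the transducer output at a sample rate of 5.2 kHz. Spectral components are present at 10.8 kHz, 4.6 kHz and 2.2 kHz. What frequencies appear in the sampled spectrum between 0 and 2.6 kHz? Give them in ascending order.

fs/2 = 2.6 kHz.
10.8 kHz mod fs = 0.4 kHz.
0.4 kHz ≤ fs/2 = 2.6 kHz, appears at 0.4 kHz.
4.6 kHz > fs/2 = 2.6 kHz, folds to fs − 4.6 kHz = 0.6 kHz.
2.2 kHz ≤ fs/2 = 2.6 kHz, passes unchanged.
Distinct values: {0.4 kHz, 0.6 kHz, 2.2 kHz}.

0.4 kHz, 0.6 kHz, 2.2 kHz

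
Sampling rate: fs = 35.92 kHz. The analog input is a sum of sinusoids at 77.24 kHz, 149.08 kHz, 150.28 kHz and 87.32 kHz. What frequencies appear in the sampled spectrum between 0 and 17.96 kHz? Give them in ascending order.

fs/2 = 17.96 kHz.
77.24 kHz mod fs = 5.4 kHz.
5.4 kHz ≤ fs/2 = 17.96 kHz, appears at 5.4 kHz.
149.08 kHz mod fs = 5.4 kHz.
5.4 kHz ≤ fs/2 = 17.96 kHz, appears at 5.4 kHz.
150.28 kHz mod fs = 6.6 kHz.
6.6 kHz ≤ fs/2 = 17.96 kHz, appears at 6.6 kHz.
87.32 kHz mod fs = 15.48 kHz.
15.48 kHz ≤ fs/2 = 17.96 kHz, appears at 15.48 kHz.
Distinct values: {5.4 kHz, 6.6 kHz, 15.48 kHz}.

5.4 kHz, 6.6 kHz, 15.48 kHz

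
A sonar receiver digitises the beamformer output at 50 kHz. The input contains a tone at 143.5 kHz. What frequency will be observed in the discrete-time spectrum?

6.5 kHz

143.5 kHz mod fs = 43.5 kHz.
43.5 kHz > fs/2 = 25 kHz, folds to fs − 43.5 kHz = 6.5 kHz.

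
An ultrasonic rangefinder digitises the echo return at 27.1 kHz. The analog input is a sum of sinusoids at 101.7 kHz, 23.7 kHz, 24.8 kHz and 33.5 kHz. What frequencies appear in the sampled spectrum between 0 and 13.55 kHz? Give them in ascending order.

2.3 kHz, 3.4 kHz, 6.4 kHz, 6.7 kHz

fs/2 = 13.55 kHz.
101.7 kHz mod fs = 20.4 kHz.
20.4 kHz > fs/2 = 13.55 kHz, folds to fs − 20.4 kHz = 6.7 kHz.
23.7 kHz > fs/2 = 13.55 kHz, folds to fs − 23.7 kHz = 3.4 kHz.
24.8 kHz > fs/2 = 13.55 kHz, folds to fs − 24.8 kHz = 2.3 kHz.
33.5 kHz mod fs = 6.4 kHz.
6.4 kHz ≤ fs/2 = 13.55 kHz, appears at 6.4 kHz.
Distinct values: {2.3 kHz, 3.4 kHz, 6.4 kHz, 6.7 kHz}.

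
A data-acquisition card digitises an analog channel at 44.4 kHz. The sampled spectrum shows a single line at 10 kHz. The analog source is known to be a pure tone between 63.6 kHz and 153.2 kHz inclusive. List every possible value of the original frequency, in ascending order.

78.8 kHz, 98.8 kHz, 123.2 kHz, 143.2 kHz

Frequencies that alias to 10 kHz are k·fs ± 10 kHz for integer k ≥ 0.
k=0: 10 kHz.
k=1: 34.4 kHz, 54.4 kHz.
k=2: 78.8 kHz, 98.8 kHz.
k=3: 123.2 kHz, 143.2 kHz.
k=4: 167.6 kHz, 187.6 kHz.
Within [63.6 kHz, 153.2 kHz]: 78.8 kHz, 98.8 kHz, 123.2 kHz, 143.2 kHz.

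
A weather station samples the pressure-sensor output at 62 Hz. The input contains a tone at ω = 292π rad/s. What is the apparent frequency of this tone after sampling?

22 Hz

ω = 292π rad/s → f = ω/(2π) = 146 Hz.
146 Hz mod fs = 22 Hz.
22 Hz ≤ fs/2 = 31 Hz, appears at 22 Hz.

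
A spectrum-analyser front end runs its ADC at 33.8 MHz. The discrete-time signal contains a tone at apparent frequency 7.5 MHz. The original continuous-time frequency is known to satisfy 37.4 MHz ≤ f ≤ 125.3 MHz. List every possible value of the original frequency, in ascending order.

Frequencies that alias to 7.5 MHz are k·fs ± 7.5 MHz for integer k ≥ 0.
k=0: 7.5 MHz.
k=1: 26.3 MHz, 41.3 MHz.
k=2: 60.1 MHz, 75.1 MHz.
k=3: 93.9 MHz, 108.9 MHz.
k=4: 127.7 MHz, 142.7 MHz.
Within [37.4 MHz, 125.3 MHz]: 41.3 MHz, 60.1 MHz, 75.1 MHz, 93.9 MHz, 108.9 MHz.

41.3 MHz, 60.1 MHz, 75.1 MHz, 93.9 MHz, 108.9 MHz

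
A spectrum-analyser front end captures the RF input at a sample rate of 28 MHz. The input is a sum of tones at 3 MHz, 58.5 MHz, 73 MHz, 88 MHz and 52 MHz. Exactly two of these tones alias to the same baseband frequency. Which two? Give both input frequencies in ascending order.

fs/2 = 14 MHz.
3 MHz ≤ fs/2 = 14 MHz, passes unchanged.
58.5 MHz mod fs = 2.5 MHz.
2.5 MHz ≤ fs/2 = 14 MHz, appears at 2.5 MHz.
73 MHz mod fs = 17 MHz.
17 MHz > fs/2 = 14 MHz, folds to fs − 17 MHz = 11 MHz.
88 MHz mod fs = 4 MHz.
4 MHz ≤ fs/2 = 14 MHz, appears at 4 MHz.
52 MHz mod fs = 24 MHz.
24 MHz > fs/2 = 14 MHz, folds to fs − 24 MHz = 4 MHz.
52 MHz and 88 MHz both map to 4 MHz.

52 MHz, 88 MHz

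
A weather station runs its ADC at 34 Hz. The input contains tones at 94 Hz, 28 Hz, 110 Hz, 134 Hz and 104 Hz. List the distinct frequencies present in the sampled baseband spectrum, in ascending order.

fs/2 = 17 Hz.
94 Hz mod fs = 26 Hz.
26 Hz > fs/2 = 17 Hz, folds to fs − 26 Hz = 8 Hz.
28 Hz > fs/2 = 17 Hz, folds to fs − 28 Hz = 6 Hz.
110 Hz mod fs = 8 Hz.
8 Hz ≤ fs/2 = 17 Hz, appears at 8 Hz.
134 Hz mod fs = 32 Hz.
32 Hz > fs/2 = 17 Hz, folds to fs − 32 Hz = 2 Hz.
104 Hz mod fs = 2 Hz.
2 Hz ≤ fs/2 = 17 Hz, appears at 2 Hz.
Distinct values: {2 Hz, 6 Hz, 8 Hz}.

2 Hz, 6 Hz, 8 Hz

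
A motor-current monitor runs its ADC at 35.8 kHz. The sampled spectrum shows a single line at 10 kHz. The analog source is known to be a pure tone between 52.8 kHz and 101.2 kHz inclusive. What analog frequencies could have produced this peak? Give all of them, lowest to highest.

61.6 kHz, 81.6 kHz, 97.4 kHz

Frequencies that alias to 10 kHz are k·fs ± 10 kHz for integer k ≥ 0.
k=0: 10 kHz.
k=1: 25.8 kHz, 45.8 kHz.
k=2: 61.6 kHz, 81.6 kHz.
k=3: 97.4 kHz, 117.4 kHz.
k=4: 133.2 kHz, 153.2 kHz.
Within [52.8 kHz, 101.2 kHz]: 61.6 kHz, 81.6 kHz, 97.4 kHz.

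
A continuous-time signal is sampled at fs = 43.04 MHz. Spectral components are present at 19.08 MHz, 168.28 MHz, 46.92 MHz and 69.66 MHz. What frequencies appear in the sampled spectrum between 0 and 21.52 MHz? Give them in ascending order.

fs/2 = 21.52 MHz.
19.08 MHz ≤ fs/2 = 21.52 MHz, passes unchanged.
168.28 MHz mod fs = 39.16 MHz.
39.16 MHz > fs/2 = 21.52 MHz, folds to fs − 39.16 MHz = 3.88 MHz.
46.92 MHz mod fs = 3.88 MHz.
3.88 MHz ≤ fs/2 = 21.52 MHz, appears at 3.88 MHz.
69.66 MHz mod fs = 26.62 MHz.
26.62 MHz > fs/2 = 21.52 MHz, folds to fs − 26.62 MHz = 16.42 MHz.
Distinct values: {3.88 MHz, 16.42 MHz, 19.08 MHz}.

3.88 MHz, 16.42 MHz, 19.08 MHz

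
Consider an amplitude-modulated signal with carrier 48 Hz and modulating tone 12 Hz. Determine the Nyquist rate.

120 Hz

AM sidebands sit at fc ± fm = 36 Hz and 60 Hz.
Highest-frequency component: 60 Hz.
Nyquist rate = 2 × 60 Hz = 120 Hz.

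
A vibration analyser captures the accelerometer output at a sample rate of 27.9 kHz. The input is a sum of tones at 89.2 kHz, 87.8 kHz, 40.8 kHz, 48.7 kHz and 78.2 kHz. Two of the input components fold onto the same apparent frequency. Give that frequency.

fs/2 = 13.95 kHz.
89.2 kHz mod fs = 5.5 kHz.
5.5 kHz ≤ fs/2 = 13.95 kHz, appears at 5.5 kHz.
87.8 kHz mod fs = 4.1 kHz.
4.1 kHz ≤ fs/2 = 13.95 kHz, appears at 4.1 kHz.
40.8 kHz mod fs = 12.9 kHz.
12.9 kHz ≤ fs/2 = 13.95 kHz, appears at 12.9 kHz.
48.7 kHz mod fs = 20.8 kHz.
20.8 kHz > fs/2 = 13.95 kHz, folds to fs − 20.8 kHz = 7.1 kHz.
78.2 kHz mod fs = 22.4 kHz.
22.4 kHz > fs/2 = 13.95 kHz, folds to fs − 22.4 kHz = 5.5 kHz.
78.2 kHz and 89.2 kHz both map to 5.5 kHz.

5.5 kHz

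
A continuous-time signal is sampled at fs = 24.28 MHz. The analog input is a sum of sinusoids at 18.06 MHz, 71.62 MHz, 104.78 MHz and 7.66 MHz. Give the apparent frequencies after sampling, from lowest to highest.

1.22 MHz, 6.22 MHz, 7.66 MHz

fs/2 = 12.14 MHz.
18.06 MHz > fs/2 = 12.14 MHz, folds to fs − 18.06 MHz = 6.22 MHz.
71.62 MHz mod fs = 23.06 MHz.
23.06 MHz > fs/2 = 12.14 MHz, folds to fs − 23.06 MHz = 1.22 MHz.
104.78 MHz mod fs = 7.66 MHz.
7.66 MHz ≤ fs/2 = 12.14 MHz, appears at 7.66 MHz.
7.66 MHz ≤ fs/2 = 12.14 MHz, passes unchanged.
Distinct values: {1.22 MHz, 6.22 MHz, 7.66 MHz}.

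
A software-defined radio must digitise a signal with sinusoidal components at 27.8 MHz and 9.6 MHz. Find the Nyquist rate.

55.6 MHz

Highest-frequency component: 27.8 MHz.
Nyquist rate = 2 × 27.8 MHz = 55.6 MHz.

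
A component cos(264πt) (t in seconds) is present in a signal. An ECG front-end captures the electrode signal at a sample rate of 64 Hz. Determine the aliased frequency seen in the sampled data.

ω = 264π rad/s → f = ω/(2π) = 132 Hz.
132 Hz mod fs = 4 Hz.
4 Hz ≤ fs/2 = 32 Hz, appears at 4 Hz.

4 Hz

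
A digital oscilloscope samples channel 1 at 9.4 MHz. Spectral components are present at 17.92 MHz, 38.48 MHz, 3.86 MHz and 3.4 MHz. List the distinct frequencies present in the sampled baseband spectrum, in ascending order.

0.88 MHz, 3.4 MHz, 3.86 MHz

fs/2 = 4.7 MHz.
17.92 MHz mod fs = 8.52 MHz.
8.52 MHz > fs/2 = 4.7 MHz, folds to fs − 8.52 MHz = 0.88 MHz.
38.48 MHz mod fs = 0.88 MHz.
0.88 MHz ≤ fs/2 = 4.7 MHz, appears at 0.88 MHz.
3.86 MHz ≤ fs/2 = 4.7 MHz, passes unchanged.
3.4 MHz ≤ fs/2 = 4.7 MHz, passes unchanged.
Distinct values: {0.88 MHz, 3.4 MHz, 3.86 MHz}.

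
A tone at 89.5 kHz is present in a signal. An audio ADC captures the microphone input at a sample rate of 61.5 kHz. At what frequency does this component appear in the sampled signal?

89.5 kHz mod fs = 28 kHz.
28 kHz ≤ fs/2 = 30.75 kHz, appears at 28 kHz.

28 kHz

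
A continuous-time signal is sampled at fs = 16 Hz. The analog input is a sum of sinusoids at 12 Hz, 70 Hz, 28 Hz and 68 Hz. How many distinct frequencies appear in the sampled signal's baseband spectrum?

fs/2 = 8 Hz.
12 Hz > fs/2 = 8 Hz, folds to fs − 12 Hz = 4 Hz.
70 Hz mod fs = 6 Hz.
6 Hz ≤ fs/2 = 8 Hz, appears at 6 Hz.
28 Hz mod fs = 12 Hz.
12 Hz > fs/2 = 8 Hz, folds to fs − 12 Hz = 4 Hz.
68 Hz mod fs = 4 Hz.
4 Hz ≤ fs/2 = 8 Hz, appears at 4 Hz.
Distinct values: {4 Hz, 6 Hz} → 2.

2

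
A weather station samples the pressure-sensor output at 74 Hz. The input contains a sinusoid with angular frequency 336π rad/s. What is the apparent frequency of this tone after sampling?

20 Hz

ω = 336π rad/s → f = ω/(2π) = 168 Hz.
168 Hz mod fs = 20 Hz.
20 Hz ≤ fs/2 = 37 Hz, appears at 20 Hz.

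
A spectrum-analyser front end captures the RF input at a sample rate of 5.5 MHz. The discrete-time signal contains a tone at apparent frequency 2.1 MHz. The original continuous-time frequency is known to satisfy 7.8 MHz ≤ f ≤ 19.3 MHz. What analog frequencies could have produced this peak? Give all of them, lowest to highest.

Frequencies that alias to 2.1 MHz are k·fs ± 2.1 MHz for integer k ≥ 0.
k=0: 2.1 MHz.
k=1: 3.4 MHz, 7.6 MHz.
k=2: 8.9 MHz, 13.1 MHz.
k=3: 14.4 MHz, 18.6 MHz.
k=4: 19.9 MHz, 24.1 MHz.
Within [7.8 MHz, 19.3 MHz]: 8.9 MHz, 13.1 MHz, 14.4 MHz, 18.6 MHz.

8.9 MHz, 13.1 MHz, 14.4 MHz, 18.6 MHz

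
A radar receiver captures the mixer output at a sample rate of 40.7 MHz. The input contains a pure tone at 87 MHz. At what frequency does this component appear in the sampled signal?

87 MHz mod fs = 5.6 MHz.
5.6 MHz ≤ fs/2 = 20.35 MHz, appears at 5.6 MHz.

5.6 MHz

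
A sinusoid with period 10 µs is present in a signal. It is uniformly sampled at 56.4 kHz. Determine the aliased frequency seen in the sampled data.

12.8 kHz

T = 10 µs → f = 1/T = 100 kHz.
100 kHz mod fs = 43.6 kHz.
43.6 kHz > fs/2 = 28.2 kHz, folds to fs − 43.6 kHz = 12.8 kHz.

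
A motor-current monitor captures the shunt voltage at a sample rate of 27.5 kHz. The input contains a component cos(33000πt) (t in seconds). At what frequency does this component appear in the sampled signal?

11 kHz

ω = 33000π rad/s → f = ω/(2π) = 16500 Hz = 16.5 kHz.
16.5 kHz > fs/2 = 13.75 kHz, folds to fs − 16.5 kHz = 11 kHz.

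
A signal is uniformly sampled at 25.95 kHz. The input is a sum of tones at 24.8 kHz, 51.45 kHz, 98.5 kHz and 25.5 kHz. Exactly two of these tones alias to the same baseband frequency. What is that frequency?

0.45 kHz

fs/2 = 12.975 kHz.
24.8 kHz > fs/2 = 12.975 kHz, folds to fs − 24.8 kHz = 1.15 kHz.
51.45 kHz mod fs = 25.5 kHz.
25.5 kHz > fs/2 = 12.975 kHz, folds to fs − 25.5 kHz = 0.45 kHz.
98.5 kHz mod fs = 20.65 kHz.
20.65 kHz > fs/2 = 12.975 kHz, folds to fs − 20.65 kHz = 5.3 kHz.
25.5 kHz > fs/2 = 12.975 kHz, folds to fs − 25.5 kHz = 0.45 kHz.
25.5 kHz and 51.45 kHz both map to 0.45 kHz.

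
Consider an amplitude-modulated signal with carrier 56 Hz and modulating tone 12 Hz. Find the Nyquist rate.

AM sidebands sit at fc ± fm = 44 Hz and 68 Hz.
Highest-frequency component: 68 Hz.
Nyquist rate = 2 × 68 Hz = 136 Hz.

136 Hz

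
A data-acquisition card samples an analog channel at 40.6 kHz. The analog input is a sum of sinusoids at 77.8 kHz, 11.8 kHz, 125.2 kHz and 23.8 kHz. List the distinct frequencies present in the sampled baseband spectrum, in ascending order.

3.4 kHz, 11.8 kHz, 16.8 kHz

fs/2 = 20.3 kHz.
77.8 kHz mod fs = 37.2 kHz.
37.2 kHz > fs/2 = 20.3 kHz, folds to fs − 37.2 kHz = 3.4 kHz.
11.8 kHz ≤ fs/2 = 20.3 kHz, passes unchanged.
125.2 kHz mod fs = 3.4 kHz.
3.4 kHz ≤ fs/2 = 20.3 kHz, appears at 3.4 kHz.
23.8 kHz > fs/2 = 20.3 kHz, folds to fs − 23.8 kHz = 16.8 kHz.
Distinct values: {3.4 kHz, 11.8 kHz, 16.8 kHz}.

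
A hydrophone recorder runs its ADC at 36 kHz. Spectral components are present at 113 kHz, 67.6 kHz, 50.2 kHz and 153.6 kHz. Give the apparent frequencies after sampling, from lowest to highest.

fs/2 = 18 kHz.
113 kHz mod fs = 5 kHz.
5 kHz ≤ fs/2 = 18 kHz, appears at 5 kHz.
67.6 kHz mod fs = 31.6 kHz.
31.6 kHz > fs/2 = 18 kHz, folds to fs − 31.6 kHz = 4.4 kHz.
50.2 kHz mod fs = 14.2 kHz.
14.2 kHz ≤ fs/2 = 18 kHz, appears at 14.2 kHz.
153.6 kHz mod fs = 9.6 kHz.
9.6 kHz ≤ fs/2 = 18 kHz, appears at 9.6 kHz.
Distinct values: {4.4 kHz, 5 kHz, 9.6 kHz, 14.2 kHz}.

4.4 kHz, 5 kHz, 9.6 kHz, 14.2 kHz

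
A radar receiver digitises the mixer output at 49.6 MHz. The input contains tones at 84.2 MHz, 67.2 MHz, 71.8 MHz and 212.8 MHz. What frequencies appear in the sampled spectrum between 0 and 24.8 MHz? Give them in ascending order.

14.4 MHz, 15 MHz, 17.6 MHz, 22.2 MHz

fs/2 = 24.8 MHz.
84.2 MHz mod fs = 34.6 MHz.
34.6 MHz > fs/2 = 24.8 MHz, folds to fs − 34.6 MHz = 15 MHz.
67.2 MHz mod fs = 17.6 MHz.
17.6 MHz ≤ fs/2 = 24.8 MHz, appears at 17.6 MHz.
71.8 MHz mod fs = 22.2 MHz.
22.2 MHz ≤ fs/2 = 24.8 MHz, appears at 22.2 MHz.
212.8 MHz mod fs = 14.4 MHz.
14.4 MHz ≤ fs/2 = 24.8 MHz, appears at 14.4 MHz.
Distinct values: {14.4 MHz, 15 MHz, 17.6 MHz, 22.2 MHz}.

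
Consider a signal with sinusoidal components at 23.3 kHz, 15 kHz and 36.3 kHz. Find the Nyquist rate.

Highest-frequency component: 36.3 kHz.
Nyquist rate = 2 × 36.3 kHz = 72.6 kHz.

72.6 kHz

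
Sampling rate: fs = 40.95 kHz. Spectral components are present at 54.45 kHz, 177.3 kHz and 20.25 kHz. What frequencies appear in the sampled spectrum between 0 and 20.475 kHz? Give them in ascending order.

13.5 kHz, 20.25 kHz

fs/2 = 20.475 kHz.
54.45 kHz mod fs = 13.5 kHz.
13.5 kHz ≤ fs/2 = 20.475 kHz, appears at 13.5 kHz.
177.3 kHz mod fs = 13.5 kHz.
13.5 kHz ≤ fs/2 = 20.475 kHz, appears at 13.5 kHz.
20.25 kHz ≤ fs/2 = 20.475 kHz, passes unchanged.
Distinct values: {13.5 kHz, 20.25 kHz}.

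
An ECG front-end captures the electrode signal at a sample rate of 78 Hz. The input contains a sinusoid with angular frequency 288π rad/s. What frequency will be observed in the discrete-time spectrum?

12 Hz

ω = 288π rad/s → f = ω/(2π) = 144 Hz.
144 Hz mod fs = 66 Hz.
66 Hz > fs/2 = 39 Hz, folds to fs − 66 Hz = 12 Hz.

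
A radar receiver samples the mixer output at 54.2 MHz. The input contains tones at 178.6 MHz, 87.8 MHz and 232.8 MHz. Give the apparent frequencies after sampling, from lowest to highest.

fs/2 = 27.1 MHz.
178.6 MHz mod fs = 16 MHz.
16 MHz ≤ fs/2 = 27.1 MHz, appears at 16 MHz.
87.8 MHz mod fs = 33.6 MHz.
33.6 MHz > fs/2 = 27.1 MHz, folds to fs − 33.6 MHz = 20.6 MHz.
232.8 MHz mod fs = 16 MHz.
16 MHz ≤ fs/2 = 27.1 MHz, appears at 16 MHz.
Distinct values: {16 MHz, 20.6 MHz}.

16 MHz, 20.6 MHz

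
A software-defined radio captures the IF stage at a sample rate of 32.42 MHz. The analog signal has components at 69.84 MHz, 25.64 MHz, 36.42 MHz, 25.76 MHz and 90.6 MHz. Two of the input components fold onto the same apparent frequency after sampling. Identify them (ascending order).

fs/2 = 16.21 MHz.
69.84 MHz mod fs = 5 MHz.
5 MHz ≤ fs/2 = 16.21 MHz, appears at 5 MHz.
25.64 MHz > fs/2 = 16.21 MHz, folds to fs − 25.64 MHz = 6.78 MHz.
36.42 MHz mod fs = 4 MHz.
4 MHz ≤ fs/2 = 16.21 MHz, appears at 4 MHz.
25.76 MHz > fs/2 = 16.21 MHz, folds to fs − 25.76 MHz = 6.66 MHz.
90.6 MHz mod fs = 25.76 MHz.
25.76 MHz > fs/2 = 16.21 MHz, folds to fs − 25.76 MHz = 6.66 MHz.
25.76 MHz and 90.6 MHz both map to 6.66 MHz.

25.76 MHz, 90.6 MHz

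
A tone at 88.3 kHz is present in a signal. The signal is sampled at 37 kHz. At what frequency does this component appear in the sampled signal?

88.3 kHz mod fs = 14.3 kHz.
14.3 kHz ≤ fs/2 = 18.5 kHz, appears at 14.3 kHz.

14.3 kHz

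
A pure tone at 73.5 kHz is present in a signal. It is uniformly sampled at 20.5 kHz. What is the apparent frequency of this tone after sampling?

8.5 kHz

73.5 kHz mod fs = 12 kHz.
12 kHz > fs/2 = 10.25 kHz, folds to fs − 12 kHz = 8.5 kHz.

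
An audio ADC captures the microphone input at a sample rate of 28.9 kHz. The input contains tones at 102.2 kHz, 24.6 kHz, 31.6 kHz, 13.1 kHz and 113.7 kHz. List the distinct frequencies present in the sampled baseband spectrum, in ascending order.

fs/2 = 14.45 kHz.
102.2 kHz mod fs = 15.5 kHz.
15.5 kHz > fs/2 = 14.45 kHz, folds to fs − 15.5 kHz = 13.4 kHz.
24.6 kHz > fs/2 = 14.45 kHz, folds to fs − 24.6 kHz = 4.3 kHz.
31.6 kHz mod fs = 2.7 kHz.
2.7 kHz ≤ fs/2 = 14.45 kHz, appears at 2.7 kHz.
13.1 kHz ≤ fs/2 = 14.45 kHz, passes unchanged.
113.7 kHz mod fs = 27 kHz.
27 kHz > fs/2 = 14.45 kHz, folds to fs − 27 kHz = 1.9 kHz.
Distinct values: {1.9 kHz, 2.7 kHz, 4.3 kHz, 13.1 kHz, 13.4 kHz}.

1.9 kHz, 2.7 kHz, 4.3 kHz, 13.1 kHz, 13.4 kHz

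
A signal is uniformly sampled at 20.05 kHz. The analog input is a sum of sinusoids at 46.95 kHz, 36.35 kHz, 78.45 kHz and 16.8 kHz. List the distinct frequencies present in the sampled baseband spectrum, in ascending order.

1.75 kHz, 3.25 kHz, 3.75 kHz, 6.85 kHz

fs/2 = 10.025 kHz.
46.95 kHz mod fs = 6.85 kHz.
6.85 kHz ≤ fs/2 = 10.025 kHz, appears at 6.85 kHz.
36.35 kHz mod fs = 16.3 kHz.
16.3 kHz > fs/2 = 10.025 kHz, folds to fs − 16.3 kHz = 3.75 kHz.
78.45 kHz mod fs = 18.3 kHz.
18.3 kHz > fs/2 = 10.025 kHz, folds to fs − 18.3 kHz = 1.75 kHz.
16.8 kHz > fs/2 = 10.025 kHz, folds to fs − 16.8 kHz = 3.25 kHz.
Distinct values: {1.75 kHz, 3.25 kHz, 3.75 kHz, 6.85 kHz}.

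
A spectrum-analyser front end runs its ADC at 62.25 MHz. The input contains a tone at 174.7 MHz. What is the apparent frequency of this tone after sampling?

12.05 MHz

174.7 MHz mod fs = 50.2 MHz.
50.2 MHz > fs/2 = 31.125 MHz, folds to fs − 50.2 MHz = 12.05 MHz.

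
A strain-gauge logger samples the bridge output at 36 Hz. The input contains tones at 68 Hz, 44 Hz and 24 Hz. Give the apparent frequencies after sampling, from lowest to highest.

4 Hz, 8 Hz, 12 Hz

fs/2 = 18 Hz.
68 Hz mod fs = 32 Hz.
32 Hz > fs/2 = 18 Hz, folds to fs − 32 Hz = 4 Hz.
44 Hz mod fs = 8 Hz.
8 Hz ≤ fs/2 = 18 Hz, appears at 8 Hz.
24 Hz > fs/2 = 18 Hz, folds to fs − 24 Hz = 12 Hz.
Distinct values: {4 Hz, 8 Hz, 12 Hz}.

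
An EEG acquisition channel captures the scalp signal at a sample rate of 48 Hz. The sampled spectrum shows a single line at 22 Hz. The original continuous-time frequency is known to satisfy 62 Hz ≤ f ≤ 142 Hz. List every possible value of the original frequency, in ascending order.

70 Hz, 74 Hz, 118 Hz, 122 Hz

Frequencies that alias to 22 Hz are k·fs ± 22 Hz for integer k ≥ 0.
k=0: 22 Hz.
k=1: 26 Hz, 70 Hz.
k=2: 74 Hz, 118 Hz.
k=3: 122 Hz, 166 Hz.
k=4: 170 Hz, 214 Hz.
Within [62 Hz, 142 Hz]: 70 Hz, 74 Hz, 118 Hz, 122 Hz.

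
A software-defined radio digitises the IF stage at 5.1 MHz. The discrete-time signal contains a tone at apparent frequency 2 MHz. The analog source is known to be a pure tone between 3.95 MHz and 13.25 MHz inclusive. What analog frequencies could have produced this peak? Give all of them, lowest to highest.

7.1 MHz, 8.2 MHz, 12.2 MHz

Frequencies that alias to 2 MHz are k·fs ± 2 MHz for integer k ≥ 0.
k=0: 2 MHz.
k=1: 3.1 MHz, 7.1 MHz.
k=2: 8.2 MHz, 12.2 MHz.
k=3: 13.3 MHz, 17.3 MHz.
Within [3.95 MHz, 13.25 MHz]: 7.1 MHz, 8.2 MHz, 12.2 MHz.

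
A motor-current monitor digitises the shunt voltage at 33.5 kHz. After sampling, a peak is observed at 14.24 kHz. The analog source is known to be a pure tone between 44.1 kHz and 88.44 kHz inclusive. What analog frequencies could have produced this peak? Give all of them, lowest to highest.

Frequencies that alias to 14.24 kHz are k·fs ± 14.24 kHz for integer k ≥ 0.
k=0: 14.24 kHz.
k=1: 19.26 kHz, 47.74 kHz.
k=2: 52.76 kHz, 81.24 kHz.
k=3: 86.26 kHz, 114.74 kHz.
k=4: 119.76 kHz, 148.24 kHz.
Within [44.1 kHz, 88.44 kHz]: 47.74 kHz, 52.76 kHz, 81.24 kHz, 86.26 kHz.

47.74 kHz, 52.76 kHz, 81.24 kHz, 86.26 kHz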